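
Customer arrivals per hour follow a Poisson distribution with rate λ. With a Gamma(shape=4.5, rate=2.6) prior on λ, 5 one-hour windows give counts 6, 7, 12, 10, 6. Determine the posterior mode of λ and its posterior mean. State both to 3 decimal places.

MAP = 5.855; posterior mean = 5.987

Σ counts = 41. Posterior: Gamma(shape = 4.5+41 = 45.5, rate = 2.6+5 = 7.6).
Mode = (α−1)/β = 44.5/7.6 = 5.855.
Mean = α/β = 45.5/7.6 = 5.987.
Mean > mode: the posterior has a right tail.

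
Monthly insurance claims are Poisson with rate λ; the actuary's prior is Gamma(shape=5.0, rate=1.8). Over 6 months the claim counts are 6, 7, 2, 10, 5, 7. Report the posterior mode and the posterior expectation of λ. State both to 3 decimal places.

posterior mode = 5.256, posterior expectation = 5.385

Σ counts = 37. Posterior: Gamma(shape = 5.0+37 = 42.0, rate = 1.8+6 = 7.8).
Mode = (α−1)/β = 41.0/7.8 = 5.256.
Mean = α/β = 42.0/7.8 = 5.385.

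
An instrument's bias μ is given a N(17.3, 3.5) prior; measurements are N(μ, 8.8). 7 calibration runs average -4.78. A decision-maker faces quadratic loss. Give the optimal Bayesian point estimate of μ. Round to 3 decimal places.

1.055

Posterior for μ is Normal. Precision-weighted mean: (1/3.5·17.3 + 7/8.8·-4.78) / (1/3.5 + 7/8.8) = 1.055.
A Normal posterior is symmetric, so mode = mean.
Quadratic loss ⇒ the optimal estimator is the posterior mean.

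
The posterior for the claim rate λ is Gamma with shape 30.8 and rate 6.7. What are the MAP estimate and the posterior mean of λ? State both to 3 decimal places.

λ_MAP = 4.448, E[λ|data] = 4.597

Mode = (α−1)/β = 29.8/6.7 = 4.448.
Mean = α/β = 30.8/6.7 = 4.597.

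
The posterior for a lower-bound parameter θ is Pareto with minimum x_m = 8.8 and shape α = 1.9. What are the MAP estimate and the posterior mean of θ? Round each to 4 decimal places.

MAP = 8.8000, posterior mean = 18.5778

The Pareto density is strictly decreasing on [x_m, ∞), so the mode is x_m = 8.8000.
Mean = α·x_m/(α−1) = 1.9·8.8/0.9 = 18.5778.
The posterior is right-skewed, so the mean exceeds the mode.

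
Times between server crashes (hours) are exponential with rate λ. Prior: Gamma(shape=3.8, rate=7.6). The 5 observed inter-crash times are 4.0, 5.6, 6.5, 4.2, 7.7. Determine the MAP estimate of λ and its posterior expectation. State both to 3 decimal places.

λ_MAP = 0.219, E[λ|data] = 0.247

Σ times = 28.0. Posterior: Gamma(shape = 3.8+5 = 8.8, rate = 7.6+28.0 = 35.6).
Mode = (α−1)/β = 7.8/35.6 = 0.219.
Mean = α/β = 8.8/35.6 = 0.247.
Mean > mode: the posterior has a right tail.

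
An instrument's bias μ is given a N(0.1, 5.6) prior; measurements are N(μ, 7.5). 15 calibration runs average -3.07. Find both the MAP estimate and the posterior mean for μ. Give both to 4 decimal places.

Posterior for μ is Normal. Precision-weighted mean: (1/5.6·0.1 + 15/7.5·-3.07) / (1/5.6 + 15/7.5) = -2.8102.
A Normal posterior is symmetric, so mode = mean.

MAP = -2.8102, posterior mean = -2.8102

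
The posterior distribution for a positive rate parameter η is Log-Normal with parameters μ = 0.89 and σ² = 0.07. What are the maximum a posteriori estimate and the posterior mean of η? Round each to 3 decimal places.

MAP: 2.270. Posterior mean: 2.522.

Mode = exp(μ − σ²) = exp(0.82) = 2.270.
Mean = exp(μ + σ²/2) = exp(0.925) = 2.522.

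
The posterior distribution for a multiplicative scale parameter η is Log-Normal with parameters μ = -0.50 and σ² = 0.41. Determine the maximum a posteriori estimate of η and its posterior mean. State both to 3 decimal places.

Mode = exp(μ − σ²) = exp(-0.91) = 0.403.
Mean = exp(μ + σ²/2) = exp(-0.295) = 0.745.

η_MAP = 0.403, E[η|data] = 0.745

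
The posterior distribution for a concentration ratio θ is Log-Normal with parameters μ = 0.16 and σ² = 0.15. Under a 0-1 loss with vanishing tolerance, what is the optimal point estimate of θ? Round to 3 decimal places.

1.010

Mode = exp(μ − σ²) = exp(0.01) = 1.010.
Mean = exp(μ + σ²/2) = exp(0.235) = 1.265.
This is the posterior mode — the MAP estimate.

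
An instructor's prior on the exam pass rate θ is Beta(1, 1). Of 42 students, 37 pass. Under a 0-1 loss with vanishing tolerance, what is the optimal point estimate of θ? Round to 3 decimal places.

0.881

Posterior: Beta(1+37, 1+5) = Beta(38, 6).
Mode = (38−1)/(38+6−2) = 37/42 = 0.881.
With a flat prior the MAP equals the MLE, 37/42.
Mean = 38/(38+6) = 38/44 = 0.864.
This is the posterior mode — the MAP estimate.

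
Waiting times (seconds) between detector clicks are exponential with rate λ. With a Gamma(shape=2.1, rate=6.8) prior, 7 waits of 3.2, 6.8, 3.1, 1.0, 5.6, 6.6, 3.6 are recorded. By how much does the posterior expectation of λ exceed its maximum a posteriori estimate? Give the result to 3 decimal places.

Σ times = 29.9. Posterior: Gamma(shape = 2.1+7 = 9.1, rate = 6.8+29.9 = 36.7).
Mode = (α−1)/β = 8.1/36.7 = 0.221.
Mean = α/β = 9.1/36.7 = 0.248.
Difference = 0.248 − 0.221 = 0.027.
Right-skewed posterior ⇒ mode < mean.

0.027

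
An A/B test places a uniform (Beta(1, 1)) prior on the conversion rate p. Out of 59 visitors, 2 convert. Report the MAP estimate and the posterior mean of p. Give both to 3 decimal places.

MAP = 0.034; posterior mean = 0.049

Posterior: Beta(1+2, 1+57) = Beta(3, 58).
Mode = (3−1)/(3+58−2) = 2/59 = 0.034.
With a flat prior the MAP equals the MLE, 2/59.
Mean = 3/(3+58) = 3/61 = 0.049.
Mean > mode: the posterior has a right tail.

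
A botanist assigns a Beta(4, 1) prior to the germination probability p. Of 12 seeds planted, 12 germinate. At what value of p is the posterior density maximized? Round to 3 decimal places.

1.000

Posterior: Beta(4+12, 1+0) = Beta(16, 1).
Since β = 1 ≤ 1 and α > 1, the Beta density is monotone increasing on [0,1]; the mode is at 1.
Mean = 16/(16+1) = 0.941.
This is the posterior mode — the MAP estimate.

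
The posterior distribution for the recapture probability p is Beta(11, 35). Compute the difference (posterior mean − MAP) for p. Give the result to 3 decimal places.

Mode = (11−1)/(11+35−2) = 10/44 = 0.227.
Mean = 11/(11+35) = 11/46 = 0.239.
Difference = 0.239 − 0.227 = 0.012.

0.012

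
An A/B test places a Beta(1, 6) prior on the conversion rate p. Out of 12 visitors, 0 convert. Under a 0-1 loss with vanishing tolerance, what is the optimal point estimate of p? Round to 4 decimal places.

0.0000

Posterior: Beta(1+0, 6+12) = Beta(1, 18).
Since α = 1 ≤ 1 and β > 1, the Beta density is monotone decreasing on [0,1]; the mode is at 0.
Mean = 1/(1+18) = 0.0526.
This is the posterior mode — the MAP estimate.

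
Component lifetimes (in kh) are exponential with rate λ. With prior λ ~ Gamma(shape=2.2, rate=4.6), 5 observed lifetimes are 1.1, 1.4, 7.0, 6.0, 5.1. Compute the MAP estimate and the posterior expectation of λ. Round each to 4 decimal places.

Σ times = 20.6. Posterior: Gamma(shape = 2.2+5 = 7.2, rate = 4.6+20.6 = 25.2).
Mode = (α−1)/β = 6.2/25.2 = 0.2460.
Mean = α/β = 7.2/25.2 = 0.2857.

λ_MAP = 0.2460, E[λ|data] = 0.2857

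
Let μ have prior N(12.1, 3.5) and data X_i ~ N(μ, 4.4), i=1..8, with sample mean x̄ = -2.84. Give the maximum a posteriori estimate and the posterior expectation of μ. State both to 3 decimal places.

MAP: -0.811. Posterior mean: -0.811.

Posterior for μ is Normal. Precision-weighted mean: (1/3.5·12.1 + 8/4.4·-2.84) / (1/3.5 + 8/4.4) = -0.811.
A Normal posterior is symmetric, so mode = mean.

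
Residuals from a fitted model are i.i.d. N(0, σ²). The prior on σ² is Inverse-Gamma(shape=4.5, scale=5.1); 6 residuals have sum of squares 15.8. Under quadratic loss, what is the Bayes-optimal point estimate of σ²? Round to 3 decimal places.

Posterior: Inverse-Gamma(shape = 4.5+6/2 = 7.5, scale = 5.1+15.8/2 = 13.0).
Mode = β/(α+1) = 13.0/8.5 = 1.529.
Mean = β/(α−1) = 13.0/6.5 = 2.000.
Quadratic loss ⇒ the optimal estimator is the posterior mean.

2.000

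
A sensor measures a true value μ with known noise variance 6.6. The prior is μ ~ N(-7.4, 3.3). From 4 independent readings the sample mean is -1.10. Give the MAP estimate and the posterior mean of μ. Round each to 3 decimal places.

Posterior for μ is Normal. Precision-weighted mean: (1/3.3·-7.4 + 4/6.6·-1.10) / (1/3.3 + 4/6.6) = -3.200.
A Normal posterior is symmetric, so mode = mean.

MAP: -3.200. Posterior mean: -3.200.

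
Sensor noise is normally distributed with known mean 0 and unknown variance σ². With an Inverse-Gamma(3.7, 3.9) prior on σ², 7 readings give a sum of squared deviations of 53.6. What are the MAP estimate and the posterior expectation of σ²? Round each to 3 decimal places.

σ²_MAP = 3.744, E[σ²|data] = 4.952

Posterior: Inverse-Gamma(shape = 3.7+7/2 = 7.2, scale = 3.9+53.6/2 = 30.7).
Mode = β/(α+1) = 30.7/8.2 = 3.744.
Mean = β/(α−1) = 30.7/6.2 = 4.952.
The posterior is right-skewed, so the mean exceeds the mode.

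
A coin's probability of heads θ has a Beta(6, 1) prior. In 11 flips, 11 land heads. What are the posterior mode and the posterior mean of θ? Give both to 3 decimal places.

MAP = 1.000; posterior mean = 0.944

Posterior: Beta(6+11, 1+0) = Beta(17, 1).
Since β = 1 ≤ 1 and α > 1, the Beta density is monotone increasing on [0,1]; the mode is at 1.
Mean = 17/(17+1) = 0.944.
The posterior is left-skewed, so the mode exceeds the mean.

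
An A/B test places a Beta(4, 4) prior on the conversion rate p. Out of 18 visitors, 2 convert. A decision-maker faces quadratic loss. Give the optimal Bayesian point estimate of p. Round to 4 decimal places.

Posterior: Beta(4+2, 4+16) = Beta(6, 20).
Mode = (6−1)/(6+20−2) = 5/24 = 0.2083.
Mean = 6/(6+20) = 6/26 = 0.2308.
Quadratic loss ⇒ the optimal estimator is the posterior mean.

0.2308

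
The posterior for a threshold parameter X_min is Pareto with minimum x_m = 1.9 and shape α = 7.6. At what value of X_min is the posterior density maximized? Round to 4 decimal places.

1.9000

The Pareto density is strictly decreasing on [x_m, ∞), so the mode is x_m = 1.9000.
Mean = α·x_m/(α−1) = 7.6·1.9/6.6 = 2.1879.
This is the posterior mode — the MAP estimate.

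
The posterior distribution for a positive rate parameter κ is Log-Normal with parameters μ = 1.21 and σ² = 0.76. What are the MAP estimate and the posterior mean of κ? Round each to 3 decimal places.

MAP = 1.568, posterior mean = 4.904

Mode = exp(μ − σ²) = exp(0.45) = 1.568.
Mean = exp(μ + σ²/2) = exp(1.590) = 4.904.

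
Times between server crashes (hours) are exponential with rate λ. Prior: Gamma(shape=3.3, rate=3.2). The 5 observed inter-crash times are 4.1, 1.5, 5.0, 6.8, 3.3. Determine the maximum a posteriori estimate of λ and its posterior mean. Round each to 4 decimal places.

MAP = 0.3054; posterior mean = 0.3473

Σ times = 20.7. Posterior: Gamma(shape = 3.3+5 = 8.3, rate = 3.2+20.7 = 23.9).
Mode = (α−1)/β = 7.3/23.9 = 0.3054.
Mean = α/β = 8.3/23.9 = 0.3473.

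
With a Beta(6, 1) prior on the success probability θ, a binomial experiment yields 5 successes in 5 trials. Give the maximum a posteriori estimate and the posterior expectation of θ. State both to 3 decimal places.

maximum a posteriori estimate = 1.000, posterior expectation = 0.917

Posterior: Beta(6+5, 1+0) = Beta(11, 1).
Since β = 1 ≤ 1 and α > 1, the Beta density is monotone increasing on [0,1]; the mode is at 1.
Mean = 11/(11+1) = 0.917.
Left-skewed posterior ⇒ mean < mode.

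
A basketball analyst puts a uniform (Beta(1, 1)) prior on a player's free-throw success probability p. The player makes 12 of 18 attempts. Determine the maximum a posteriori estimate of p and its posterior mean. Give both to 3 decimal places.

MAP: 0.667. Posterior mean: 0.650.

Posterior: Beta(1+12, 1+6) = Beta(13, 7).
Mode = (13−1)/(13+7−2) = 12/18 = 0.667.
Mean = 13/(13+7) = 13/20 = 0.650.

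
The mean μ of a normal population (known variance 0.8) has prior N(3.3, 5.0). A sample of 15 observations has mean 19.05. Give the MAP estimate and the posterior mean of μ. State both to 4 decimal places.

Posterior for μ is Normal. Precision-weighted mean: (1/5.0·3.3 + 15/0.8·19.05) / (1/5.0 + 15/0.8) = 18.8838.
A Normal posterior is symmetric, so mode = mean.

μ_MAP = 18.8838, E[μ|data] = 18.8838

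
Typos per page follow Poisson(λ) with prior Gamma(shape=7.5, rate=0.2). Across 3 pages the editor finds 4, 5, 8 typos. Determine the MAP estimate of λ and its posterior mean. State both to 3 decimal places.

MAP: 7.344. Posterior mean: 7.656.

Σ counts = 17. Posterior: Gamma(shape = 7.5+17 = 24.5, rate = 0.2+3 = 3.2).
Mode = (α−1)/β = 23.5/3.2 = 7.344.
Mean = α/β = 24.5/3.2 = 7.656.
The posterior is right-skewed, so the mean exceeds the mode.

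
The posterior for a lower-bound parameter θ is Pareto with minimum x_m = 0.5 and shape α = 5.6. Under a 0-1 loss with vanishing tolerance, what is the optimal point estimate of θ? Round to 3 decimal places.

The Pareto density is strictly decreasing on [x_m, ∞), so the mode is x_m = 0.500.
Mean = α·x_m/(α−1) = 5.6·0.5/4.6 = 0.609.
This is the posterior mode — the MAP estimate.

0.500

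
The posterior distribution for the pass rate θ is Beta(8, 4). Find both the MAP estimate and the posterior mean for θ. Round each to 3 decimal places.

Mode = (8−1)/(8+4−2) = 7/10 = 0.700.
Mean = 8/(8+4) = 8/12 = 0.667.

MAP = 0.700; posterior mean = 0.667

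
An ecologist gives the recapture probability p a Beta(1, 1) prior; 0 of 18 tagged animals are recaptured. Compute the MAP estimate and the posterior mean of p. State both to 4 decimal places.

MAP estimate = 0.0000, posterior mean = 0.0500

Posterior: Beta(1+0, 1+18) = Beta(1, 19).
Since α = 1 ≤ 1 and β > 1, the Beta density is monotone decreasing on [0,1]; the mode is at 0.
Mean = 1/(1+19) = 0.0500.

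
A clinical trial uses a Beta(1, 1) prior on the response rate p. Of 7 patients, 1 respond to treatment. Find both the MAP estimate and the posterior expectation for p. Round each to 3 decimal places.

MAP: 0.143. Posterior mean: 0.222.

Posterior: Beta(1+1, 1+6) = Beta(2, 7).
Mode = (2−1)/(2+7−2) = 1/7 = 0.143.
With a flat prior the MAP equals the MLE, 1/7.
Mean = 2/(2+7) = 2/9 = 0.222.
The posterior is right-skewed, so the mean exceeds the mode.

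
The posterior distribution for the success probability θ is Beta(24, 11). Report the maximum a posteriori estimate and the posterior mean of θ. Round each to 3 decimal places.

Mode = (24−1)/(24+11−2) = 23/33 = 0.697.
Mean = 24/(24+11) = 24/35 = 0.686.
The posterior is left-skewed, so the mode exceeds the mean.

θ_MAP = 0.697, E[θ|data] = 0.686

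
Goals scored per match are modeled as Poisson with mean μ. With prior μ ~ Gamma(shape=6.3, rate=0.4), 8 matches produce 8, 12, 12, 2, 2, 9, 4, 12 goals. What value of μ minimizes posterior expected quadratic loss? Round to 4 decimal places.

Σ counts = 61. Posterior: Gamma(shape = 6.3+61 = 67.3, rate = 0.4+8 = 8.4).
Mode = (α−1)/β = 66.3/8.4 = 7.8929.
Mean = α/β = 67.3/8.4 = 8.0119.
Quadratic loss ⇒ the optimal estimator is the posterior mean.

8.0119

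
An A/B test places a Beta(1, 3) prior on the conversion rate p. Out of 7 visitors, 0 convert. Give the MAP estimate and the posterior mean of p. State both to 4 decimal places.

p_MAP = 0.0000, E[p|data] = 0.0909

Posterior: Beta(1+0, 3+7) = Beta(1, 10).
Since α = 1 ≤ 1 and β > 1, the Beta density is monotone decreasing on [0,1]; the mode is at 0.
Mean = 1/(1+10) = 0.0909.
The mean is pulled above the mode by the posterior's right skew.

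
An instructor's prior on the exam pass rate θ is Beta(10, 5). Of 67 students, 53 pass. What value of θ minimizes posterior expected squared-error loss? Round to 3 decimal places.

Posterior: Beta(10+53, 5+14) = Beta(63, 19).
Mode = (63−1)/(63+19−2) = 62/80 = 0.775.
Mean = 63/(63+19) = 63/82 = 0.768.
Squared-error loss ⇒ the optimal estimator is the posterior mean.

0.768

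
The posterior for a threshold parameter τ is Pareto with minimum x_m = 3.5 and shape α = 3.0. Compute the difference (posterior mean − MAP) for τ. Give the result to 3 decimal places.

The Pareto density is strictly decreasing on [x_m, ∞), so the mode is x_m = 3.500.
Mean = α·x_m/(α−1) = 3.0·3.5/2.0 = 5.250.
Difference = 5.250 − 3.500 = 1.750.

1.750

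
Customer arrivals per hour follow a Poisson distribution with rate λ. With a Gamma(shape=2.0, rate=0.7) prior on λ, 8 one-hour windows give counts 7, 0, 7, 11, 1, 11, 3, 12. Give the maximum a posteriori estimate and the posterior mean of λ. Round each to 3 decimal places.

maximum a posteriori estimate = 6.092, posterior mean = 6.207

Σ counts = 52. Posterior: Gamma(shape = 2.0+52 = 54.0, rate = 0.7+8 = 8.7).
Mode = (α−1)/β = 53.0/8.7 = 6.092.
Mean = α/β = 54.0/8.7 = 6.207.
Mean > mode: the posterior has a right tail.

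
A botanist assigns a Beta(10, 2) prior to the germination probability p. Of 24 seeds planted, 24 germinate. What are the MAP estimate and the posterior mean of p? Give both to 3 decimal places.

p_MAP = 0.971, E[p|data] = 0.944

Posterior: Beta(10+24, 2+0) = Beta(34, 2).
Mode = (34−1)/(34+2−2) = 33/34 = 0.971.
Mean = 34/(34+2) = 34/36 = 0.944.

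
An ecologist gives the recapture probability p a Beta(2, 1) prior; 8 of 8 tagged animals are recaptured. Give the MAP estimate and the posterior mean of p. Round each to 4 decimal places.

Posterior: Beta(2+8, 1+0) = Beta(10, 1).
Since β = 1 ≤ 1 and α > 1, the Beta density is monotone increasing on [0,1]; the mode is at 1.
Mean = 10/(10+1) = 0.9091.

MAP estimate = 1.0000, posterior mean = 0.9091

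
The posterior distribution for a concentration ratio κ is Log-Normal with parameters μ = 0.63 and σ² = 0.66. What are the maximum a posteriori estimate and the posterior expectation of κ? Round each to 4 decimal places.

Mode = exp(μ − σ²) = exp(-0.03) = 0.9704.
Mean = exp(μ + σ²/2) = exp(0.960) = 2.6117.

MAP = 0.9704; posterior mean = 2.6117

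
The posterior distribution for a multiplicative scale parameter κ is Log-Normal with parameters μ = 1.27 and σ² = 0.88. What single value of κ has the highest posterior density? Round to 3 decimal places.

Mode = exp(μ − σ²) = exp(0.39) = 1.477.
Mean = exp(μ + σ²/2) = exp(1.710) = 5.529.
This is the posterior mode — the MAP estimate.

1.477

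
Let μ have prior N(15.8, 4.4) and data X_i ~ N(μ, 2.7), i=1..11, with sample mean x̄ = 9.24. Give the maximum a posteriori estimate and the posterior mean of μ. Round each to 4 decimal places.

MAP: 9.5866. Posterior mean: 9.5866.

Posterior for μ is Normal. Precision-weighted mean: (1/4.4·15.8 + 11/2.7·9.24) / (1/4.4 + 11/2.7) = 9.5866.
A Normal posterior is symmetric, so mode = mean.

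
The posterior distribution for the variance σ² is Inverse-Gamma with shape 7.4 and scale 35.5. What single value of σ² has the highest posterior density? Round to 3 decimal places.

4.226

Mode = β/(α+1) = 35.5/8.4 = 4.226.
Mean = β/(α−1) = 35.5/6.4 = 5.547.
This is the posterior mode — the MAP estimate.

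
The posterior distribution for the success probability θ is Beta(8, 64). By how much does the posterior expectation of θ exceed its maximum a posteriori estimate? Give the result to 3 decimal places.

0.011

Mode = (8−1)/(8+64−2) = 7/70 = 0.100.
Mean = 8/(8+64) = 8/72 = 0.111.
Difference = 0.111 − 0.100 = 0.011.
Mean > mode: the posterior has a right tail.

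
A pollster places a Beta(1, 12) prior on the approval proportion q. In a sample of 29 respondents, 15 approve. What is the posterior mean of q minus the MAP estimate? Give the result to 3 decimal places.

0.006

Posterior: Beta(1+15, 12+14) = Beta(16, 26).
Mode = (16−1)/(16+26−2) = 15/40 = 0.375.
Mean = 16/(16+26) = 16/42 = 0.381.
Difference = 0.381 − 0.375 = 0.006.
The posterior is right-skewed, so the mean exceeds the mode.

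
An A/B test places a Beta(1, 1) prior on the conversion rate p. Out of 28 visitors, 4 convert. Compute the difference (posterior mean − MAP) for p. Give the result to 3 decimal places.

Posterior: Beta(1+4, 1+24) = Beta(5, 25).
Mode = (5−1)/(5+25−2) = 4/28 = 0.143.
Mean = 5/(5+25) = 5/30 = 0.167.
Difference = 0.167 − 0.143 = 0.024.
The mean is pulled above the mode by the posterior's right skew.

0.024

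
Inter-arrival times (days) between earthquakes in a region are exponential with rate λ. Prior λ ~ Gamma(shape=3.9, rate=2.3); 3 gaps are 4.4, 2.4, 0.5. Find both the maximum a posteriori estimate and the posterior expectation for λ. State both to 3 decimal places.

λ_MAP = 0.615, E[λ|data] = 0.719

Σ times = 7.3. Posterior: Gamma(shape = 3.9+3 = 6.9, rate = 2.3+7.3 = 9.6).
Mode = (α−1)/β = 5.9/9.6 = 0.615.
Mean = α/β = 6.9/9.6 = 0.719.
Mean > mode: the posterior has a right tail.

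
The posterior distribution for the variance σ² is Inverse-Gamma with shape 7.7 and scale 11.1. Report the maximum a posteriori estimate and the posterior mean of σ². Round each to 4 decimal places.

Mode = β/(α+1) = 11.1/8.7 = 1.2759.
Mean = β/(α−1) = 11.1/6.7 = 1.6567.
Right-skewed posterior ⇒ mode < mean.

MAP: 1.2759. Posterior mean: 1.6567.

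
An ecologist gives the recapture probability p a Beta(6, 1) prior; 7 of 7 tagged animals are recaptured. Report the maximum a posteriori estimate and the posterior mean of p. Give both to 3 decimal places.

Posterior: Beta(6+7, 1+0) = Beta(13, 1).
Since β = 1 ≤ 1 and α > 1, the Beta density is monotone increasing on [0,1]; the mode is at 1.
Mean = 13/(13+1) = 0.929.
The posterior is left-skewed, so the mode exceeds the mean.

MAP: 1.000. Posterior mean: 0.929.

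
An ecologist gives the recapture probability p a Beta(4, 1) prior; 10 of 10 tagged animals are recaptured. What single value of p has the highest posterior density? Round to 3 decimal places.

Posterior: Beta(4+10, 1+0) = Beta(14, 1).
Since β = 1 ≤ 1 and α > 1, the Beta density is monotone increasing on [0,1]; the mode is at 1.
Mean = 14/(14+1) = 0.933.
This is the posterior mode — the MAP estimate.

1.000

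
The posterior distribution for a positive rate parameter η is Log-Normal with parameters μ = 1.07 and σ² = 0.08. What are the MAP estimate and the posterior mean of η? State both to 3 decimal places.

MAP = 2.691, posterior mean = 3.034

Mode = exp(μ − σ²) = exp(0.99) = 2.691.
Mean = exp(μ + σ²/2) = exp(1.110) = 3.034.
The mean is pulled above the mode by the posterior's right skew.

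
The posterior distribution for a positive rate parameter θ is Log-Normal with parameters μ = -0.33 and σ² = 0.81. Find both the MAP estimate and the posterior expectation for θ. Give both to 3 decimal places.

MAP = 0.320, posterior mean = 1.078

Mode = exp(μ − σ²) = exp(-1.14) = 0.320.
Mean = exp(μ + σ²/2) = exp(0.075) = 1.078.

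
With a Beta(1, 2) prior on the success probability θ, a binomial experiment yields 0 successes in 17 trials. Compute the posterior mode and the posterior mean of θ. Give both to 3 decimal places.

Posterior: Beta(1+0, 2+17) = Beta(1, 19).
Since α = 1 ≤ 1 and β > 1, the Beta density is monotone decreasing on [0,1]; the mode is at 0.
Mean = 1/(1+19) = 0.050.

MAP = 0.000; posterior mean = 0.050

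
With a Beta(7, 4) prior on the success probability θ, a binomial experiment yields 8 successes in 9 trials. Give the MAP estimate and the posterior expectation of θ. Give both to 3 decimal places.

Posterior: Beta(7+8, 4+1) = Beta(15, 5).
Mode = (15−1)/(15+5−2) = 14/18 = 0.778.
Mean = 15/(15+5) = 15/20 = 0.750.
The posterior is left-skewed, so the mode exceeds the mean.

MAP: 0.778. Posterior mean: 0.750.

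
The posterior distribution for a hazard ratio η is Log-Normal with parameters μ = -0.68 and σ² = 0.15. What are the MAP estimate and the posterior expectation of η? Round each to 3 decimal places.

MAP = 0.436; posterior mean = 0.546

Mode = exp(μ − σ²) = exp(-0.83) = 0.436.
Mean = exp(μ + σ²/2) = exp(-0.605) = 0.546.
The posterior is right-skewed, so the mean exceeds the mode.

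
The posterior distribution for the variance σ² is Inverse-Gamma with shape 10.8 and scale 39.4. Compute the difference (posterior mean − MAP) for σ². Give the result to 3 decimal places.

Mode = β/(α+1) = 39.4/11.8 = 3.339.
Mean = β/(α−1) = 39.4/9.8 = 4.020.
Difference = 4.020 − 3.339 = 0.681.
Right-skewed posterior ⇒ mode < mean.

0.681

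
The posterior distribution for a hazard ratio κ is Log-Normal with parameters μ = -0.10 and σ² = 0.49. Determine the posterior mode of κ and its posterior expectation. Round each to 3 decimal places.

MAP = 0.554, posterior mean = 1.156

Mode = exp(μ − σ²) = exp(-0.59) = 0.554.
Mean = exp(μ + σ²/2) = exp(0.145) = 1.156.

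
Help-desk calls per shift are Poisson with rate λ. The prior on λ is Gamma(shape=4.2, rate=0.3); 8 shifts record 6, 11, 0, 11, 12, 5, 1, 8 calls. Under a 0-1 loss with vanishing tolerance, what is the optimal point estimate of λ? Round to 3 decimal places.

Σ counts = 54. Posterior: Gamma(shape = 4.2+54 = 58.2, rate = 0.3+8 = 8.3).
Mode = (α−1)/β = 57.2/8.3 = 6.892.
Mean = α/β = 58.2/8.3 = 7.012.
This is the posterior mode — the MAP estimate.

6.892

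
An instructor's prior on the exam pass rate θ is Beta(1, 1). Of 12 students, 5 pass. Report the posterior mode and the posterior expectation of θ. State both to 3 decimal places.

Posterior: Beta(1+5, 1+7) = Beta(6, 8).
Mode = (6−1)/(6+8−2) = 5/12 = 0.417.
Mean = 6/(6+8) = 6/14 = 0.429.

MAP: 0.417. Posterior mean: 0.429.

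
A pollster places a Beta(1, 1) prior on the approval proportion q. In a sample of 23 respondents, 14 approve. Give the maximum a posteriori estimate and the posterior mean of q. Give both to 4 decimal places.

Posterior: Beta(1+14, 1+9) = Beta(15, 10).
Mode = (15−1)/(15+10−2) = 14/23 = 0.6087.
With a flat prior the MAP equals the MLE, 14/23.
Mean = 15/(15+10) = 15/25 = 0.6000.
The mean is pulled below the mode by the posterior's left skew.

maximum a posteriori estimate = 0.6087, posterior mean = 0.6000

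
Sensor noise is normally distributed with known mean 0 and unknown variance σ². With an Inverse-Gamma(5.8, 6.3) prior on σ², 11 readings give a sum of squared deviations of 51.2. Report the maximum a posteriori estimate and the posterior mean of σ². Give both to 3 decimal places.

σ²_MAP = 2.593, E[σ²|data] = 3.097

Posterior: Inverse-Gamma(shape = 5.8+11/2 = 11.3, scale = 6.3+51.2/2 = 31.9).
Mode = β/(α+1) = 31.9/12.3 = 2.593.
Mean = β/(α−1) = 31.9/10.3 = 3.097.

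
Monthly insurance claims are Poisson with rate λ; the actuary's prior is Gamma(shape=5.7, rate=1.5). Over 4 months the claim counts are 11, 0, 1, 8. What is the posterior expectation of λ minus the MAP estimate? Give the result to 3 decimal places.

Σ counts = 20. Posterior: Gamma(shape = 5.7+20 = 25.7, rate = 1.5+4 = 5.5).
Mode = (α−1)/β = 24.7/5.5 = 4.491.
Mean = α/β = 25.7/5.5 = 4.673.
Difference = 4.673 − 4.491 = 0.182.
Right-skewed posterior ⇒ mode < mean.

0.182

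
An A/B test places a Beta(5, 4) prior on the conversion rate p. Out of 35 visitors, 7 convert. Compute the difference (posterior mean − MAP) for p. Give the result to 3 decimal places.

0.011

Posterior: Beta(5+7, 4+28) = Beta(12, 32).
Mode = (12−1)/(12+32−2) = 11/42 = 0.262.
Mean = 12/(12+32) = 12/44 = 0.273.
Difference = 0.273 − 0.262 = 0.011.
Right-skewed posterior ⇒ mode < mean.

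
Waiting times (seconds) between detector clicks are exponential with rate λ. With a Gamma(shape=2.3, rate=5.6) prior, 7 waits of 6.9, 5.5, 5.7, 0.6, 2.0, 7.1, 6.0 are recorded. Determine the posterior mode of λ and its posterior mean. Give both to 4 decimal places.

Σ times = 33.8. Posterior: Gamma(shape = 2.3+7 = 9.3, rate = 5.6+33.8 = 39.4).
Mode = (α−1)/β = 8.3/39.4 = 0.2107.
Mean = α/β = 9.3/39.4 = 0.2360.

posterior mode = 0.2107, posterior mean = 0.2360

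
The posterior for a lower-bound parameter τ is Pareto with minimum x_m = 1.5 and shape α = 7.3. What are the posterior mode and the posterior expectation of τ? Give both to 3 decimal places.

MAP = 1.500; posterior mean = 1.738

The Pareto density is strictly decreasing on [x_m, ∞), so the mode is x_m = 1.500.
Mean = α·x_m/(α−1) = 7.3·1.5/6.3 = 1.738.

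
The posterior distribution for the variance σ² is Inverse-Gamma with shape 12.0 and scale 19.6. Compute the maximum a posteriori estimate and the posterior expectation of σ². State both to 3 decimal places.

Mode = β/(α+1) = 19.6/13.0 = 1.508.
Mean = β/(α−1) = 19.6/11.0 = 1.782.
Right-skewed posterior ⇒ mode < mean.

σ²_MAP = 1.508, E[σ²|data] = 1.782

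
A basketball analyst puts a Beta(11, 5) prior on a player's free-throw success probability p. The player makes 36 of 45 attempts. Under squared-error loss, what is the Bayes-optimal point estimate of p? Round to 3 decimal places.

0.770

Posterior: Beta(11+36, 5+9) = Beta(47, 14).
Mode = (47−1)/(47+14−2) = 46/59 = 0.780.
Mean = 47/(47+14) = 47/61 = 0.770.
Squared-error loss ⇒ the optimal estimator is the posterior mean.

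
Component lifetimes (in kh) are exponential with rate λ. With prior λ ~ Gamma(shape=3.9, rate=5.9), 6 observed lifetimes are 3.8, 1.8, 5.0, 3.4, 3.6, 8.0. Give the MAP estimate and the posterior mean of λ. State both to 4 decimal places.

MAP: 0.2825. Posterior mean: 0.3143.

Σ times = 25.6. Posterior: Gamma(shape = 3.9+6 = 9.9, rate = 5.9+25.6 = 31.5).
Mode = (α−1)/β = 8.9/31.5 = 0.2825.
Mean = α/β = 9.9/31.5 = 0.3143.
Mean > mode: the posterior has a right tail.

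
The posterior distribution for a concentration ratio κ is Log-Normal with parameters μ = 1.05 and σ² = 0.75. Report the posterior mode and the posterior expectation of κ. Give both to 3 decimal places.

Mode = exp(μ − σ²) = exp(0.30) = 1.350.
Mean = exp(μ + σ²/2) = exp(1.425) = 4.158.

MAP = 1.350; posterior mean = 4.158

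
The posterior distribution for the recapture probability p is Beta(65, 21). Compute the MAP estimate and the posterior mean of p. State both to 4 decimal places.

MAP: 0.7619. Posterior mean: 0.7558.

Mode = (65−1)/(65+21−2) = 64/84 = 0.7619.
Mean = 65/(65+21) = 65/86 = 0.7558.
The mean is pulled below the mode by the posterior's left skew.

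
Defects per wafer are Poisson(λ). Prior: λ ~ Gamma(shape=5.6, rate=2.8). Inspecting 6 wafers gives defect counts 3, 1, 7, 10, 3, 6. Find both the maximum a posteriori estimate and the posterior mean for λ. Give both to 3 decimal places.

Σ counts = 30. Posterior: Gamma(shape = 5.6+30 = 35.6, rate = 2.8+6 = 8.8).
Mode = (α−1)/β = 34.6/8.8 = 3.932.
Mean = α/β = 35.6/8.8 = 4.045.
Right-skewed posterior ⇒ mode < mean.

maximum a posteriori estimate = 3.932, posterior mean = 4.045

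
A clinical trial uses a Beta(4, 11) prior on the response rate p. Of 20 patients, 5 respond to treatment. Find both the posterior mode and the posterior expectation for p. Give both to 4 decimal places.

Posterior: Beta(4+5, 11+15) = Beta(9, 26).
Mode = (9−1)/(9+26−2) = 8/33 = 0.2424.
Mean = 9/(9+26) = 9/35 = 0.2571.

MAP: 0.2424. Posterior mean: 0.2571.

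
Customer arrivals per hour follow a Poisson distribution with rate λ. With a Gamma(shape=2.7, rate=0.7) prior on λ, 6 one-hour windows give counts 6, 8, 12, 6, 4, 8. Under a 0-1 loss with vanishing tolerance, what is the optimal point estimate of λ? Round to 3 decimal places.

6.821

Σ counts = 44. Posterior: Gamma(shape = 2.7+44 = 46.7, rate = 0.7+6 = 6.7).
Mode = (α−1)/β = 45.7/6.7 = 6.821.
Mean = α/β = 46.7/6.7 = 6.970.
This is the posterior mode — the MAP estimate.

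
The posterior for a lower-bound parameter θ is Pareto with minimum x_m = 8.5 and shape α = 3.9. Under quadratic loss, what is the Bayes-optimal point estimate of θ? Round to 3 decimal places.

11.431

The Pareto density is strictly decreasing on [x_m, ∞), so the mode is x_m = 8.500.
Mean = α·x_m/(α−1) = 3.9·8.5/2.9 = 11.431.
Quadratic loss ⇒ the optimal estimator is the posterior mean.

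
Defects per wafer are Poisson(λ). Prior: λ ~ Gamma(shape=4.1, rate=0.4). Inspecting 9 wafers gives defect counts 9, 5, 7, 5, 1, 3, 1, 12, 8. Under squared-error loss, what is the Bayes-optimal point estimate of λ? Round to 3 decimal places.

Σ counts = 51. Posterior: Gamma(shape = 4.1+51 = 55.1, rate = 0.4+9 = 9.4).
Mode = (α−1)/β = 54.1/9.4 = 5.755.
Mean = α/β = 55.1/9.4 = 5.862.
Squared-error loss ⇒ the optimal estimator is the posterior mean.

5.862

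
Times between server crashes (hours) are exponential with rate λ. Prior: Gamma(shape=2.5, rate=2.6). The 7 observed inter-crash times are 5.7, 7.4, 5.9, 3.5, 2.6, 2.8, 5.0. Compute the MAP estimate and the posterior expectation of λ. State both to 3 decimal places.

MAP = 0.239, posterior mean = 0.268

Σ times = 32.9. Posterior: Gamma(shape = 2.5+7 = 9.5, rate = 2.6+32.9 = 35.5).
Mode = (α−1)/β = 8.5/35.5 = 0.239.
Mean = α/β = 9.5/35.5 = 0.268.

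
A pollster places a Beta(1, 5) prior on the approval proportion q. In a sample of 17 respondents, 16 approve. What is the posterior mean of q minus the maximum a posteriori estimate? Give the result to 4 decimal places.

Posterior: Beta(1+16, 5+1) = Beta(17, 6).
Mode = (17−1)/(17+6−2) = 16/21 = 0.7619.
Mean = 17/(17+6) = 17/23 = 0.7391.
Difference = 0.7391 − 0.7619 = -0.0228.

-0.0228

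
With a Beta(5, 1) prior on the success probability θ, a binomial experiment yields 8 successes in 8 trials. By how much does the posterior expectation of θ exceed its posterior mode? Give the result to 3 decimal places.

Posterior: Beta(5+8, 1+0) = Beta(13, 1).
Since β = 1 ≤ 1 and α > 1, the Beta density is monotone increasing on [0,1]; the mode is at 1.
Mean = 13/(13+1) = 0.929.
Difference = 0.929 − 1.000 = -0.071.

-0.071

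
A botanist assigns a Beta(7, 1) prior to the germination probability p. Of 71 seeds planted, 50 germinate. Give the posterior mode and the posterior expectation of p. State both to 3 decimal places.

p_MAP = 0.727, E[p|data] = 0.722

Posterior: Beta(7+50, 1+21) = Beta(57, 22).
Mode = (57−1)/(57+22−2) = 56/77 = 0.727.
Mean = 57/(57+22) = 57/79 = 0.722.
Left-skewed posterior ⇒ mean < mode.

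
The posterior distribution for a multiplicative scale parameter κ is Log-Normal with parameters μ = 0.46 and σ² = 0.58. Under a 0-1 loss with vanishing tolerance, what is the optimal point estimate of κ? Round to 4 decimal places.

0.8869

Mode = exp(μ − σ²) = exp(-0.12) = 0.8869.
Mean = exp(μ + σ²/2) = exp(0.750) = 2.1170.
This is the posterior mode — the MAP estimate.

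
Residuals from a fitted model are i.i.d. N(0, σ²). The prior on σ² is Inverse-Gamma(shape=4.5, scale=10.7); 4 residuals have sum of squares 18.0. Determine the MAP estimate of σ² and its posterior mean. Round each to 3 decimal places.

σ²_MAP = 2.627, E[σ²|data] = 3.582

Posterior: Inverse-Gamma(shape = 4.5+4/2 = 6.5, scale = 10.7+18.0/2 = 19.7).
Mode = β/(α+1) = 19.7/7.5 = 2.627.
Mean = β/(α−1) = 19.7/5.5 = 3.582.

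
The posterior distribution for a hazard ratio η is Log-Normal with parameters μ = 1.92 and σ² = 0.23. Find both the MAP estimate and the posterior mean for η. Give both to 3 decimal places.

Mode = exp(μ − σ²) = exp(1.69) = 5.419.
Mean = exp(μ + σ²/2) = exp(2.035) = 7.652.

η_MAP = 5.419, E[η|data] = 7.652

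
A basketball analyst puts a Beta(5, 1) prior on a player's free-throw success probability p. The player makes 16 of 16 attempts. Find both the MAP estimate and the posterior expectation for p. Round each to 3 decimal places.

p_MAP = 1.000, E[p|data] = 0.955

Posterior: Beta(5+16, 1+0) = Beta(21, 1).
Since β = 1 ≤ 1 and α > 1, the Beta density is monotone increasing on [0,1]; the mode is at 1.
Mean = 21/(21+1) = 0.955.
Mode > mean: the posterior has a left tail.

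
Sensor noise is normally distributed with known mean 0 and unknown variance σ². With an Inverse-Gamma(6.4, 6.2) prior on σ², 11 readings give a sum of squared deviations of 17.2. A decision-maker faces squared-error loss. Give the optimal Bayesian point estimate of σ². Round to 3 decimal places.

1.358

Posterior: Inverse-Gamma(shape = 6.4+11/2 = 11.9, scale = 6.2+17.2/2 = 14.8).
Mode = β/(α+1) = 14.8/12.9 = 1.147.
Mean = β/(α−1) = 14.8/10.9 = 1.358.
Squared-error loss ⇒ the optimal estimator is the posterior mean.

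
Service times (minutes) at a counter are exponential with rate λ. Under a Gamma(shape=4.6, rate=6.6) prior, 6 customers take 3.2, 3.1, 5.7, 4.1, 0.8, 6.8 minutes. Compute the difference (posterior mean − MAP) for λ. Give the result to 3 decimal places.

0.033

Σ times = 23.7. Posterior: Gamma(shape = 4.6+6 = 10.6, rate = 6.6+23.7 = 30.3).
Mode = (α−1)/β = 9.6/30.3 = 0.317.
Mean = α/β = 10.6/30.3 = 0.350.
Difference = 0.350 − 0.317 = 0.033.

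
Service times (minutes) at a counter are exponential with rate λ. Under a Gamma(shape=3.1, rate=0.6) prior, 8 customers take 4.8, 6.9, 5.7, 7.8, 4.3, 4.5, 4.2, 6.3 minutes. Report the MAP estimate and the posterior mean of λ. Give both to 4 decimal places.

MAP = 0.2239, posterior mean = 0.2461

Σ times = 44.5. Posterior: Gamma(shape = 3.1+8 = 11.1, rate = 0.6+44.5 = 45.1).
Mode = (α−1)/β = 10.1/45.1 = 0.2239.
Mean = α/β = 11.1/45.1 = 0.2461.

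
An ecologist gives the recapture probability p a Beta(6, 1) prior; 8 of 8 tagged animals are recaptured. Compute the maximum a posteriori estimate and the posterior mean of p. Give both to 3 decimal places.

MAP = 1.000, posterior mean = 0.933

Posterior: Beta(6+8, 1+0) = Beta(14, 1).
Since β = 1 ≤ 1 and α > 1, the Beta density is monotone increasing on [0,1]; the mode is at 1.
Mean = 14/(14+1) = 0.933.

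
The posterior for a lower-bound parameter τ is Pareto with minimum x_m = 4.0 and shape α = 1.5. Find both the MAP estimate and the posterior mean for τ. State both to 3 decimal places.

The Pareto density is strictly decreasing on [x_m, ∞), so the mode is x_m = 4.000.
Mean = α·x_m/(α−1) = 1.5·4.0/0.5 = 12.000.

MAP: 4.000. Posterior mean: 12.000.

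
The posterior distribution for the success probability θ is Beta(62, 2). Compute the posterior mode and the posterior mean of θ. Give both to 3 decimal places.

MAP: 0.984. Posterior mean: 0.969.

Mode = (62−1)/(62+2−2) = 61/62 = 0.984.
Mean = 62/(62+2) = 62/64 = 0.969.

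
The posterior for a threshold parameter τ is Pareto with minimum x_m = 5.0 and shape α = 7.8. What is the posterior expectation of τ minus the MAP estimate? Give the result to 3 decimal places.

The Pareto density is strictly decreasing on [x_m, ∞), so the mode is x_m = 5.000.
Mean = α·x_m/(α−1) = 7.8·5.0/6.8 = 5.735.
Difference = 5.735 − 5.000 = 0.735.
Mean > mode: the posterior has a right tail.

0.735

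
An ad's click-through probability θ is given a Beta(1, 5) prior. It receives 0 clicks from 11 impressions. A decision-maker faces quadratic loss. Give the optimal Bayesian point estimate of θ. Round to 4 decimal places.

Posterior: Beta(1+0, 5+11) = Beta(1, 16).
Since α = 1 ≤ 1 and β > 1, the Beta density is monotone decreasing on [0,1]; the mode is at 0.
Mean = 1/(1+16) = 0.0588.
Quadratic loss ⇒ the optimal estimator is the posterior mean.

0.0588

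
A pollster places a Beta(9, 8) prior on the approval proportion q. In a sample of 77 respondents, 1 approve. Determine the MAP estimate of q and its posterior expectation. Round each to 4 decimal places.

Posterior: Beta(9+1, 8+76) = Beta(10, 84).
Mode = (10−1)/(10+84−2) = 9/92 = 0.0978.
Mean = 10/(10+84) = 10/94 = 0.1064.
The mean is pulled above the mode by the posterior's right skew.

q_MAP = 0.0978, E[q|data] = 0.1064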